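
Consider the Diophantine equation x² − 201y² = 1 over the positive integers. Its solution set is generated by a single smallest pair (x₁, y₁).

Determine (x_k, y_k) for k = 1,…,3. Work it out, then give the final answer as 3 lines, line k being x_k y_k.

√201 → a₀=14, period (5,1,1,1,2,…,1,5,28); ℓ=14 even so k=13
a_0=14:  p_0=14·1+0=14,  q_0=14·0+1=1
a_1=5:  p_1=5·14+1=71,  q_1=5·1+0=5
a_2=1:  p_2=1·71+14=85,  q_2=1·5+1=6
…
a_6=1:  p_6=1·638+241=879,  q_6=1·45+17=62
…
a_8=1:  p_8=1·7670+879=8549,  q_8=1·541+62=603
a_9=2:  p_9=2·8549+7670=24768,  q_9=2·603+541=1747
…
a_12=1:  p_12=1·58085+33317=91402,  q_12=1·4097+2350=6447
a_13=5:  p_13=5·91402+58085=515095,  q_13=5·6447+4097=36332
(x₁, y₁) = (515095, 36332);  515095² − 201·36332² = 1 ✓
(x_2, y_2) = (515095·515095 + 201·36332·36332, 515095·36332 + 36332·515095) = (530645718049, 37428863080)
(x_3, y_3) = (515095·530645718049 + 201·36332·37428863080, 515095·37428863080 + 36332·530645718049) = (546665912276384215, 38558840456348868)

515095 36332
530645718049 37428863080
546665912276384215 38558840456348868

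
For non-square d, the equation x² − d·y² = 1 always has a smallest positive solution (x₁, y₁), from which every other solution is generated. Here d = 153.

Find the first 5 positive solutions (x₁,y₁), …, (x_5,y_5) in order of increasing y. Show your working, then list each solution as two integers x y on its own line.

2177 176
9478657 766304
41270070401 3336487440
179689877047297 14527065547456
782369683393860737 63250840057135984

[12; 2,1,2,2,2,1,2,24] for √153; ℓ=8 ⇒ convergent index 7
i=0: a=12 ⇒ p=12, q=1
i=1: a=2 ⇒ p=25, q=2
i=2: a=1 ⇒ p=37, q=3
…
i=4: a=2 ⇒ p=235, q=19
i=5: a=2 ⇒ p=569, q=46
i=6: a=1 ⇒ p=804, q=65
i=7: a=2 ⇒ p=2177, q=176
fundamental: x₁=2177, y₁=176  (since 4739329 − 153·30976 = 1)
k=2:  x_2 = 2177·2177+153·176·176 = 9478657,  y_2 = 2177·176+176·2177 = 766304
k=3:  x_3 = 2177·9478657+153·176·766304 = 41270070401,  y_3 = 2177·766304+176·9478657 = 3336487440
k=4:  x_4 = 2177·41270070401+153·176·3336487440 = 179689877047297,  y_4 = 2177·3336487440+176·41270070401 = 14527065547456
k=5:  x_5 = 2177·179689877047297+153·176·14527065547456 = 782369683393860737,  y_5 = 2177·14527065547456+176·179689877047297 = 63250840057135984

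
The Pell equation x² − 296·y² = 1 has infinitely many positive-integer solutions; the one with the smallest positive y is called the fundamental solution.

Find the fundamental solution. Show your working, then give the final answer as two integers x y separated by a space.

√296 → a₀=17, period (4,1,7,1,4,34); ℓ=6 even so k=5
i=0: a=17 ⇒ p=17, q=1
…
i=2: a=1 ⇒ p=86, q=5
i=3: a=7 ⇒ p=671, q=39
i=4: a=1 ⇒ p=757, q=44
i=5: a=4 ⇒ p=3699, q=215
fundamental: x₁=3699, y₁=215  (since 13682601 − 296·46225 = 1)

3699 215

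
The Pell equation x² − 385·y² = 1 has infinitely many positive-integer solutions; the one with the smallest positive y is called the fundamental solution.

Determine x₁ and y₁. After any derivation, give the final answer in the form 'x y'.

95831 4884

d=385: √d = [19; 1,1,1,1,1,…,1,1,38] (ℓ=16, even), read p_15/q_15
i=0: a=19 ⇒ p=19, q=1
…
i=3: a=1 ⇒ p=59, q=3
…
i=6: a=3 ⇒ p=569, q=29
i=7: a=1 ⇒ p=726, q=37
…
i=9: a=1 ⇒ p=2747, q=140
i=10: a=3 ⇒ p=10262, q=523
i=11: a=1 ⇒ p=13009, q=663
…
i=14: a=1 ⇒ p=59551, q=3035
i=15: a=1 ⇒ p=95831, q=4884
(x₁, y₁) = (95831, 4884);  95831² − 385·4884² = 1 ✓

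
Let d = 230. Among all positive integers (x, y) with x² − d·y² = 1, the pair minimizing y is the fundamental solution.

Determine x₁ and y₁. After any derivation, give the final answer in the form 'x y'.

√230 = [15; 6,30, …], period ℓ=2 (even) → k=1
a_0=15:  p_0=15·1+0=15,  q_0=15·0+1=1
a_1=6:  p_1=6·15+1=91,  q_1=6·1+0=6
fundamental: x₁=91, y₁=6  (since 8281 − 230·36 = 1)

91 6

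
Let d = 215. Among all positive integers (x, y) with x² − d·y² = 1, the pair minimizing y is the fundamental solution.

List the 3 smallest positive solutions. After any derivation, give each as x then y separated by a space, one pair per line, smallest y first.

44 3
3871 264
340604 23229

√215 = [14; 1,1,1,28, …], period ℓ=4 (even) → k=3
step 0: (14, 1)  from 14·(1,0) + (0,1)
step 1: (15, 1)  from 1·(14,1) + (1,0)
step 2: (29, 2)  from 1·(15,1) + (14,1)
step 3: (44, 3)  from 1·(29,2) + (15,1)
→ (44, 3).  Check: 44²=1936, 215·3²=1935, difference 1.
k=2:  x_2 = 44·44+215·3·3 = 3871,  y_2 = 44·3+3·44 = 264
k=3:  x_3 = 44·3871+215·3·264 = 340604,  y_3 = 44·264+3·3871 = 23229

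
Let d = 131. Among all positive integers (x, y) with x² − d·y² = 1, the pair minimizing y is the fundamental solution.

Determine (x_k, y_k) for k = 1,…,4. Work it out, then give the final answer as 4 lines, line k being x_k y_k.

d=131: √d = [11; 2,4,11,4,2,22] (ℓ=6, even), read p_5/q_5
i=0: a=11 ⇒ p=11, q=1
…
i=2: a=4 ⇒ p=103, q=9
i=3: a=11 ⇒ p=1156, q=101
i=4: a=4 ⇒ p=4727, q=413
i=5: a=2 ⇒ p=10610, q=927
→ (10610, 927).  Check: 10610²=112572100, 131·927²=112572099, difference 1.
n=2: (10610,927)∘(10610,927) = (10610·10610+131·927·927, 10610·927+927·10610) = (225144199,19670940)
n=3: (225144199,19670940)∘(10610,927) = (10610·225144199+131·927·19670940, 10610·19670940+927·225144199) = (4777559892170,417417345873)
n=4: (4777559892170,417417345873)∘(10610,927) = (10610·4777559892170+131·927·417417345873, 10610·417417345873+927·4777559892170) = (101379820686703201,8857596059754120)

10610 927
225144199 19670940
4777559892170 417417345873
101379820686703201 8857596059754120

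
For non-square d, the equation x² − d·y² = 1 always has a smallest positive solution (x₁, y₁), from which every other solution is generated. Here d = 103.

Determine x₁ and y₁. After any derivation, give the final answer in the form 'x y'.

√103 → a₀=10, period (6,1,2,1,1,9,1,1,2,1,6,20); ℓ=12 even so k=11
a_0=10:  p_0=10·1+0=10,  q_0=10·0+1=1
a_1=6:  p_1=6·10+1=61,  q_1=6·1+0=6
…
a_4=1:  p_4=1·203+71=274,  q_4=1·20+7=27
a_5=1:  p_5=1·274+203=477,  q_5=1·27+20=47
…
a_8=1:  p_8=1·5044+4567=9611,  q_8=1·497+450=947
a_9=2:  p_9=2·9611+5044=24266,  q_9=2·947+497=2391
a_10=1:  p_10=1·24266+9611=33877,  q_10=1·2391+947=3338
a_11=6:  p_11=6·33877+24266=227528,  q_11=6·3338+2391=22419
(x₁, y₁) = (227528, 22419);  227528² − 103·22419² = 1 ✓

227528 22419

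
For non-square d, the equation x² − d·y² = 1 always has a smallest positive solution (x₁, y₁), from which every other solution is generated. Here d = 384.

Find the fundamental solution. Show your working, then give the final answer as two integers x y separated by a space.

√384 → a₀=19, period (1,1,2,9,2,1,1,38); ℓ=8 even so k=7
k=0  a_k=19  p_k/q_k = 19/1
k=1  a_k=1  p_k/q_k = 20/1
k=2  a_k=1  p_k/q_k = 39/2
…
k=6  a_k=1  p_k/q_k = 2861/146
k=7  a_k=1  p_k/q_k = 4801/245
(x₁, y₁) = (4801, 245);  4801² − 384·245² = 1 ✓

4801 245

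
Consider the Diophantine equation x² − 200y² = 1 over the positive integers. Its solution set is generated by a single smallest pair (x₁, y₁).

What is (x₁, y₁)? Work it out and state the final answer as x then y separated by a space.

√200 → a₀=14, period (7,28); ℓ=2 even so k=1
k=0  a_k=14  p_k/q_k = 14/1
k=1  a_k=7  p_k/q_k = 99/7
(x₁, y₁) = (99, 7);  99² − 200·7² = 1 ✓

99 7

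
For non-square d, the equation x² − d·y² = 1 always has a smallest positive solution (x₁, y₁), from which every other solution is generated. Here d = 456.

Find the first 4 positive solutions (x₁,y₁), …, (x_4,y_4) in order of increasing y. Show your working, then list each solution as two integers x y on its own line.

1025 48
2101249 98400
4307559425 201719952
8830494720001 413525803200

√456 = [21; 2,1,4,1,2,42, …], period ℓ=6 (even) → k=5
k=0  a_k=21  p_k/q_k = 21/1
…
k=2  a_k=1  p_k/q_k = 64/3
k=3  a_k=4  p_k/q_k = 299/14
k=4  a_k=1  p_k/q_k = 363/17
k=5  a_k=2  p_k/q_k = 1025/48
fundamental: x₁=1025, y₁=48  (since 1050625 − 456·2304 = 1)
k=2:  x_2 = 1025·1025+456·48·48 = 2101249,  y_2 = 1025·48+48·1025 = 98400
k=3:  x_3 = 1025·2101249+456·48·98400 = 4307559425,  y_3 = 1025·98400+48·2101249 = 201719952
k=4:  x_4 = 1025·4307559425+456·48·201719952 = 8830494720001,  y_4 = 1025·201719952+48·4307559425 = 413525803200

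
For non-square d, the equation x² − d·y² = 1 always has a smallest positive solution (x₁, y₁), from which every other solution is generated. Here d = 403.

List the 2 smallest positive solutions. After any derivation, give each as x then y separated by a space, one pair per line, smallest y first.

√403 = [20; 13,2,1,3,1,3,1,2,13,40, …], period ℓ=10 (even) → k=9
step 0: (20, 1)  from 20·(1,0) + (0,1)
…
step 6: (14213, 708)  from 3·(3754,187) + (2951,147)
step 7: (17967, 895)  from 1·(14213,708) + (3754,187)
step 8: (50147, 2498)  from 2·(17967,895) + (14213,708)
step 9: (669878, 33369)  from 13·(50147,2498) + (17967,895)
fundamental: x₁=669878, y₁=33369  (since 448736534884 − 403·1113490161 = 1)
(x_2, y_2) = (669878·669878 + 403·33369·33369, 669878·33369 + 33369·669878) = (897473069767, 44706317964)

669878 33369
897473069767 44706317964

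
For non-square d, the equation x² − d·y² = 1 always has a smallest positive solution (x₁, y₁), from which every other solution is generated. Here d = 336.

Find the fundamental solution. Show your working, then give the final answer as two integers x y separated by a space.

[18; 3,36] for √336; ℓ=2 ⇒ convergent index 1
step 0: (18, 1)  from 18·(1,0) + (0,1)
step 1: (55, 3)  from 3·(18,1) + (1,0)
fundamental: x₁=55, y₁=3  (since 3025 − 336·9 = 1)

55 3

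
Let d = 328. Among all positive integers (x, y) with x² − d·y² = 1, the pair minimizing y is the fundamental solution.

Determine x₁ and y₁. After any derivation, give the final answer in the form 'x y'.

√328 = [18; 9,36, …], period ℓ=2 (even) → k=1
i=0: a=18 ⇒ p=18, q=1
i=1: a=9 ⇒ p=163, q=9
→ (163, 9).  Check: 163²=26569, 328·9²=26568, difference 1.

163 9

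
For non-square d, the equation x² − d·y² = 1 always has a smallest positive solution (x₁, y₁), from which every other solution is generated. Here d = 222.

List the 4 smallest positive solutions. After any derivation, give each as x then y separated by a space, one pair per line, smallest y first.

149 10
44401 2980
13231349 888030
3942897601 264629960

[14; 1,8,1,28] for √222; ℓ=4 ⇒ convergent index 3
k=0  a_k=14  p_k/q_k = 14/1
k=1  a_k=1  p_k/q_k = 15/1
k=2  a_k=8  p_k/q_k = 134/9
k=3  a_k=1  p_k/q_k = 149/10
fundamental: x₁=149, y₁=10  (since 22201 − 222·100 = 1)
(149+10√222)^2 = 44401 + 2980√222
(149+10√222)^3 = 13231349 + 888030√222
(149+10√222)^4 = 3942897601 + 264629960√222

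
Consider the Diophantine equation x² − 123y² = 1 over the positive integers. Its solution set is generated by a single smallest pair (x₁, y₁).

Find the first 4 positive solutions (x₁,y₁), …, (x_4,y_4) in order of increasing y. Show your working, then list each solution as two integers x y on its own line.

√123 → a₀=11, period (11,22); ℓ=2 even so k=1
i=0: a=11 ⇒ p=11, q=1
i=1: a=11 ⇒ p=122, q=11
fundamental: x₁=122, y₁=11  (since 14884 − 123·121 = 1)
(122+11√123)^2 = 29767 + 2684√123
(122+11√123)^3 = 7263026 + 654885√123
(122+11√123)^4 = 1772148577 + 159789256√123

122 11
29767 2684
7263026 654885
1772148577 159789256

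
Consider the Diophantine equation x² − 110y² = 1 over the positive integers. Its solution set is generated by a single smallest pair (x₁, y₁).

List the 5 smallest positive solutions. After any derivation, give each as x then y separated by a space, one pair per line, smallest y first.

√110 = [10; 2,20, …], period ℓ=2 (even) → k=1
i=0: a=10 ⇒ p=10, q=1
i=1: a=2 ⇒ p=21, q=2
(x₁, y₁) = (21, 2);  21² − 110·2² = 1 ✓
(21+2√110)^2 = 881 + 84√110
(21+2√110)^3 = 36981 + 3526√110
(21+2√110)^4 = 1552321 + 148008√110
(21+2√110)^5 = 65160501 + 6212810√110

21 2
881 84
36981 3526
1552321 148008
65160501 6212810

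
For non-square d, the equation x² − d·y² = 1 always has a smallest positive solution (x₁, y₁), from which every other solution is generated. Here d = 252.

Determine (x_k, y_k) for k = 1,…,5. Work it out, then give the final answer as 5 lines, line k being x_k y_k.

127 8
32257 2032
8193151 516120
2081028097 131092448
528572943487 33296965672

[15; 1,6,1,30] for √252; ℓ=4 ⇒ convergent index 3
i=0: a=15 ⇒ p=15, q=1
i=1: a=1 ⇒ p=16, q=1
i=2: a=6 ⇒ p=111, q=7
i=3: a=1 ⇒ p=127, q=8
→ (127, 8).  Check: 127²=16129, 252·8²=16128, difference 1.
(127+8√252)^2 = 32257 + 2032√252
(127+8√252)^3 = 8193151 + 516120√252
(127+8√252)^4 = 2081028097 + 131092448√252
(127+8√252)^5 = 528572943487 + 33296965672√252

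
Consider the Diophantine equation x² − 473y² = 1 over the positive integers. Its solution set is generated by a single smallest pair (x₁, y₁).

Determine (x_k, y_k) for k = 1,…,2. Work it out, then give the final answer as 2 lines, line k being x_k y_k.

87 4
15137 696

√473 = [21; 1,2,1,42, …], period ℓ=4 (even) → k=3
k=0  a_k=21  p_k/q_k = 21/1
k=1  a_k=1  p_k/q_k = 22/1
k=2  a_k=2  p_k/q_k = 65/3
k=3  a_k=1  p_k/q_k = 87/4
→ (87, 4).  Check: 87²=7569, 473·4²=7568, difference 1.
(x_2, y_2) = (87·87 + 473·4·4, 87·4 + 4·87) = (15137, 696)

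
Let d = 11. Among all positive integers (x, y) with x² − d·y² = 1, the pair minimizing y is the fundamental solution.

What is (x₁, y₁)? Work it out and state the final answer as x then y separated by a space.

10 3

√11 → a₀=3, period (3,6); ℓ=2 even so k=1
a_0=3:  p_0=3·1+0=3,  q_0=3·0+1=1
a_1=3:  p_1=3·3+1=10,  q_1=3·1+0=3
→ (10, 3).  Check: 10²=100, 11·3²=99, difference 1.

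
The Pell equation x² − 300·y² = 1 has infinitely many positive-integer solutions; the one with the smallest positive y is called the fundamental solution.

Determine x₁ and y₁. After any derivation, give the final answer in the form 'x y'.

1351 78

[17; 3,8,3,34] for √300; ℓ=4 ⇒ convergent index 3
i=0: a=17 ⇒ p=17, q=1
i=1: a=3 ⇒ p=52, q=3
i=2: a=8 ⇒ p=433, q=25
i=3: a=3 ⇒ p=1351, q=78
fundamental: x₁=1351, y₁=78  (since 1825201 − 300·6084 = 1)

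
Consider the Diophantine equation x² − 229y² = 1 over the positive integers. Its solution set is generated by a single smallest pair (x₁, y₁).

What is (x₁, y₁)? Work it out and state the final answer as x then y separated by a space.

[15; 7,1,1,7,30] for √229; ℓ=5 ⇒ convergent index 9
k=0  a_k=15  p_k/q_k = 15/1
…
k=2  a_k=1  p_k/q_k = 121/8
…
k=6  a_k=7  p_k/q_k = 362399/23948
…
k=8  a_k=1  p_k/q_k = 776325/51301
k=9  a_k=7  p_k/q_k = 5848201/386460
→ (5848201, 386460).  Check: 5848201²=34201454936401, 229·386460²=34201454936400, difference 1.

5848201 386460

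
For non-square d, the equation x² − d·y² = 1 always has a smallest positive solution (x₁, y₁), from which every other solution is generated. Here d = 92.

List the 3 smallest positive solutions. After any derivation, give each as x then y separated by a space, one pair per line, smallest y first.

1151 120
2649601 276240
6099380351 635904360

d=92: √d = [9; 1,1,2,4,2,1,1,18] (ℓ=8, even), read p_7/q_7
a_0=9:  p_0=9·1+0=9,  q_0=9·0+1=1
a_1=1:  p_1=1·9+1=10,  q_1=1·1+0=1
a_2=1:  p_2=1·10+9=19,  q_2=1·1+1=2
a_3=2:  p_3=2·19+10=48,  q_3=2·2+1=5
a_4=4:  p_4=4·48+19=211,  q_4=4·5+2=22
…
a_6=1:  p_6=1·470+211=681,  q_6=1·49+22=71
a_7=1:  p_7=1·681+470=1151,  q_7=1·71+49=120
fundamental: x₁=1151, y₁=120  (since 1324801 − 92·14400 = 1)
k=2:  x_2 = 1151·1151+92·120·120 = 2649601,  y_2 = 1151·120+120·1151 = 276240
k=3:  x_3 = 1151·2649601+92·120·276240 = 6099380351,  y_3 = 1151·276240+120·2649601 = 635904360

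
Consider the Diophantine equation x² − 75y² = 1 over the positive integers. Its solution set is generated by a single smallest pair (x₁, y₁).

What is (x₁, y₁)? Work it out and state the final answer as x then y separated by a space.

26 3

√75 = [8; 1,1,1,16, …], period ℓ=4 (even) → k=3
i=0: a=8 ⇒ p=8, q=1
…
i=2: a=1 ⇒ p=17, q=2
i=3: a=1 ⇒ p=26, q=3
fundamental: x₁=26, y₁=3  (since 676 − 75·9 = 1)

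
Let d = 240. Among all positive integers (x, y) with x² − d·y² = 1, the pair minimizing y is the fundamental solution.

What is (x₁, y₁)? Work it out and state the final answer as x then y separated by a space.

√240 → a₀=15, period (2,30); ℓ=2 even so k=1
a_0=15:  p_0=15·1+0=15,  q_0=15·0+1=1
a_1=2:  p_1=2·15+1=31,  q_1=2·1+0=2
→ (31, 2).  Check: 31²=961, 240·2²=960, difference 1.

31 2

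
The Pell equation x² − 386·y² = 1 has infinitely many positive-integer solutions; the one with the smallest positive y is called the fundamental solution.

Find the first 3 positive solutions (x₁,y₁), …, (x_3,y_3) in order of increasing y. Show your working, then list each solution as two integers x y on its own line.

111555 5678
24889036049 1266818580
5552992832780835 282639893378122

d=386: √d = [19; 1,1,1,4,1,18,1,4,1,1,1,38] (ℓ=12, even), read p_11/q_11
a_0=19:  p_0=19·1+0=19,  q_0=19·0+1=1
a_1=1:  p_1=1·19+1=20,  q_1=1·1+0=1
a_2=1:  p_2=1·20+19=39,  q_2=1·1+1=2
a_3=1:  p_3=1·39+20=59,  q_3=1·2+1=3
a_4=4:  p_4=4·59+39=275,  q_4=4·3+2=14
…
a_6=18:  p_6=18·334+275=6287,  q_6=18·17+14=320
…
a_9=1:  p_9=1·32771+6621=39392,  q_9=1·1668+337=2005
a_10=1:  p_10=1·39392+32771=72163,  q_10=1·2005+1668=3673
a_11=1:  p_11=1·72163+39392=111555,  q_11=1·3673+2005=5678
→ (111555, 5678).  Check: 111555²=12444518025, 386·5678²=12444518024, difference 1.
(111555+5678√386)^2 = 24889036049 + 1266818580√386
(111555+5678√386)^3 = 5552992832780835 + 282639893378122√386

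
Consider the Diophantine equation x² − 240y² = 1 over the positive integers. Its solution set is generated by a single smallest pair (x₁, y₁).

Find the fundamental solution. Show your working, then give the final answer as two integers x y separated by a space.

31 2

√240 → a₀=15, period (2,30); ℓ=2 even so k=1
i=0: a=15 ⇒ p=15, q=1
i=1: a=2 ⇒ p=31, q=2
fundamental: x₁=31, y₁=2  (since 961 − 240·4 = 1)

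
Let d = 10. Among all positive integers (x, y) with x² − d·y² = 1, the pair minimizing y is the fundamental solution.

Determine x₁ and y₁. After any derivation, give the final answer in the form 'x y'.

19 6

√10 → a₀=3, period (6); ℓ=1 odd so k=1
k=0  a_k=3  p_k/q_k = 3/1
k=1  a_k=6  p_k/q_k = 19/6
fundamental: x₁=19, y₁=6  (since 361 − 10·36 = 1)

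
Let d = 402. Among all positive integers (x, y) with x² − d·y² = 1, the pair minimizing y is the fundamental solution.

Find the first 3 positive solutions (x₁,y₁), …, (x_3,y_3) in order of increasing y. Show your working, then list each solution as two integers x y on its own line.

d=402: √d = [20; 20,40] (ℓ=2, even), read p_1/q_1
a_0=20:  p_0=20·1+0=20,  q_0=20·0+1=1
a_1=20:  p_1=20·20+1=401,  q_1=20·1+0=20
fundamental: x₁=401, y₁=20  (since 160801 − 402·400 = 1)
k=2:  x_2 = 401·401+402·20·20 = 321601,  y_2 = 401·20+20·401 = 16040
k=3:  x_3 = 401·321601+402·20·16040 = 257923601,  y_3 = 401·16040+20·321601 = 12864060

401 20
321601 16040
257923601 12864060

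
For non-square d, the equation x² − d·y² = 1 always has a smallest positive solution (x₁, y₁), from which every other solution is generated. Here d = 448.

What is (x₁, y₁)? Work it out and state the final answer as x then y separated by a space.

127 6

√448 → a₀=21, period (6,42); ℓ=2 even so k=1
k=0  a_k=21  p_k/q_k = 21/1
k=1  a_k=6  p_k/q_k = 127/6
fundamental: x₁=127, y₁=6  (since 16129 − 448·36 = 1)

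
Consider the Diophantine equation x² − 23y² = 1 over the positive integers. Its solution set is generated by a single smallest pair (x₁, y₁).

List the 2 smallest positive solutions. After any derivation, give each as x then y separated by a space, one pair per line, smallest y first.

d=23: √d = [4; 1,3,1,8] (ℓ=4, even), read p_3/q_3
step 0: (4, 1)  from 4·(1,0) + (0,1)
step 1: (5, 1)  from 1·(4,1) + (1,0)
step 2: (19, 4)  from 3·(5,1) + (4,1)
step 3: (24, 5)  from 1·(19,4) + (5,1)
→ (24, 5).  Check: 24²=576, 23·5²=575, difference 1.
n=2: (24,5)∘(24,5) = (24·24+23·5·5, 24·5+5·24) = (1151,240)

24 5
1151 240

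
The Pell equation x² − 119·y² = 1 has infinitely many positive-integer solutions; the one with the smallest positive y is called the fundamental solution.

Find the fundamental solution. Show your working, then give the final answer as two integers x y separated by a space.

120 11

√119 = [10; 1,9,1,20, …], period ℓ=4 (even) → k=3
step 0: (10, 1)  from 10·(1,0) + (0,1)
step 1: (11, 1)  from 1·(10,1) + (1,0)
step 2: (109, 10)  from 9·(11,1) + (10,1)
step 3: (120, 11)  from 1·(109,10) + (11,1)
(x₁, y₁) = (120, 11);  120² − 119·11² = 1 ✓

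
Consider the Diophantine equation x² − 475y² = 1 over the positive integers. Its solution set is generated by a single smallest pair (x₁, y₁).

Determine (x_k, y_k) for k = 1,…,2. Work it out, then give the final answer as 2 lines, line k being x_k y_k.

57799 2652
6681448801 306565896

[21; 1,3,1,6,2,6,1,3,1,42] for √475; ℓ=10 ⇒ convergent index 9
i=0: a=21 ⇒ p=21, q=1
i=1: a=1 ⇒ p=22, q=1
i=2: a=3 ⇒ p=87, q=4
i=3: a=1 ⇒ p=109, q=5
i=4: a=6 ⇒ p=741, q=34
…
i=6: a=6 ⇒ p=10287, q=472
i=7: a=1 ⇒ p=11878, q=545
i=8: a=3 ⇒ p=45921, q=2107
i=9: a=1 ⇒ p=57799, q=2652
fundamental: x₁=57799, y₁=2652  (since 3340724401 − 475·7033104 = 1)
k=2:  x_2 = 57799·57799+475·2652·2652 = 6681448801,  y_2 = 57799·2652+2652·57799 = 306565896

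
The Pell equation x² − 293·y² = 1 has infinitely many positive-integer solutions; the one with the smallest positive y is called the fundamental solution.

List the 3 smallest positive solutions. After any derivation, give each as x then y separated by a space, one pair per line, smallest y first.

√293 = [17; 8,1,1,8,34, …], period ℓ=5 (odd) → k=9
i=0: a=17 ⇒ p=17, q=1
…
i=2: a=1 ⇒ p=154, q=9
i=3: a=1 ⇒ p=291, q=17
…
i=5: a=34 ⇒ p=84679, q=4947
…
i=7: a=1 ⇒ p=764593, q=44668
i=8: a=1 ⇒ p=1444507, q=84389
i=9: a=8 ⇒ p=12320649, q=719780
fundamental: x₁=12320649, y₁=719780  (since 151798391781201 − 293·518083248400 = 1)
(x_2, y_2) = (12320649·12320649 + 293·719780·719780, 12320649·719780 + 719780·12320649) = (303596783562401, 17736313474440)
(x_3, y_3) = (12320649·303596783562401 + 293·719780·17736313474440, 12320649·17736313474440 + 719780·303596783562401) = (7481018815602612315849, 437045785745090703340)

12320649 719780
303596783562401 17736313474440
7481018815602612315849 437045785745090703340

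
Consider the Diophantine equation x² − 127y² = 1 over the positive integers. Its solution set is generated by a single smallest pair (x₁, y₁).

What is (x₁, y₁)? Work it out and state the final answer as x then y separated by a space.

4730624 419775

d=127: √d = [11; 3,1,2,2,7,11,7,2,2,1,3,22] (ℓ=12, even), read p_11/q_11
a_0=11:  p_0=11·1+0=11,  q_0=11·0+1=1
…
a_2=1:  p_2=1·34+11=45,  q_2=1·3+1=4
…
a_4=2:  p_4=2·124+45=293,  q_4=2·11+4=26
a_5=7:  p_5=7·293+124=2175,  q_5=7·26+11=193
a_6=11:  p_6=11·2175+293=24218,  q_6=11·193+26=2149
a_7=7:  p_7=7·24218+2175=171701,  q_7=7·2149+193=15236
a_8=2:  p_8=2·171701+24218=367620,  q_8=2·15236+2149=32621
…
a_10=1:  p_10=1·906941+367620=1274561,  q_10=1·80478+32621=113099
a_11=3:  p_11=3·1274561+906941=4730624,  q_11=3·113099+80478=419775
fundamental: x₁=4730624, y₁=419775  (since 22378803429376 − 127·176211050625 = 1)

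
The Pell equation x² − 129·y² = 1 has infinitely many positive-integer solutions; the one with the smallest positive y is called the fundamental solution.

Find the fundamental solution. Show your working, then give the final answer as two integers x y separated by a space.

16855 1484

√129 → a₀=11, period (2,1,3,1,6,1,3,1,2,22); ℓ=10 even so k=9
step 0: (11, 1)  from 11·(1,0) + (0,1)
step 1: (23, 2)  from 2·(11,1) + (1,0)
…
step 4: (159, 14)  from 1·(125,11) + (34,3)
step 5: (1079, 95)  from 6·(159,14) + (125,11)
step 6: (1238, 109)  from 1·(1079,95) + (159,14)
…
step 8: (6031, 531)  from 1·(4793,422) + (1238,109)
step 9: (16855, 1484)  from 2·(6031,531) + (4793,422)
(x₁, y₁) = (16855, 1484);  16855² − 129·1484² = 1 ✓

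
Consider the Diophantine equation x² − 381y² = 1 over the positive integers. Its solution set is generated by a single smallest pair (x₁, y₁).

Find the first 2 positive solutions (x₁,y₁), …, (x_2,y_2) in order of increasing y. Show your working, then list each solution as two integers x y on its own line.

[19; 1,1,12,1,1,38] for √381; ℓ=6 ⇒ convergent index 5
k=0  a_k=19  p_k/q_k = 19/1
k=1  a_k=1  p_k/q_k = 20/1
k=2  a_k=1  p_k/q_k = 39/2
…
k=4  a_k=1  p_k/q_k = 527/27
k=5  a_k=1  p_k/q_k = 1015/52
fundamental: x₁=1015, y₁=52  (since 1030225 − 381·2704 = 1)
n=2: (1015,52)∘(1015,52) = (1015·1015+381·52·52, 1015·52+52·1015) = (2060449,105560)

1015 52
2060449 105560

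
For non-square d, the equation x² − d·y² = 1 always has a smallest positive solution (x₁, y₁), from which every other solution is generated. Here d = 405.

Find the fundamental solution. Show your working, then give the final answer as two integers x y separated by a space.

161 8

d=405: √d = [20; 8,40] (ℓ=2, even), read p_1/q_1
i=0: a=20 ⇒ p=20, q=1
i=1: a=8 ⇒ p=161, q=8
→ (161, 8).  Check: 161²=25921, 405·8²=25920, difference 1.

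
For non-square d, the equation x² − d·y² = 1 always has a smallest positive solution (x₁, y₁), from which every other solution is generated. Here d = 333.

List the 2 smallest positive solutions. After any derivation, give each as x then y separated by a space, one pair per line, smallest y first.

73 4
10657 584

d=333: √d = [18; 4,36] (ℓ=2, even), read p_1/q_1
i=0: a=18 ⇒ p=18, q=1
i=1: a=4 ⇒ p=73, q=4
(x₁, y₁) = (73, 4);  73² − 333·4² = 1 ✓
(73+4√333)^2 = 10657 + 584√333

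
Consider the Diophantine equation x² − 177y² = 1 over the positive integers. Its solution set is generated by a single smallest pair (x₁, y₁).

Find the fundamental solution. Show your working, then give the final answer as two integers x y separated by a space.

62423 4692

√177 → a₀=13, period (3,3,2,8,2,3,3,26); ℓ=8 even so k=7
a_0=13:  p_0=13·1+0=13,  q_0=13·0+1=1
…
a_2=3:  p_2=3·40+13=133,  q_2=3·3+1=10
…
a_4=8:  p_4=8·306+133=2581,  q_4=8·23+10=194
a_5=2:  p_5=2·2581+306=5468,  q_5=2·194+23=411
a_6=3:  p_6=3·5468+2581=18985,  q_6=3·411+194=1427
a_7=3:  p_7=3·18985+5468=62423,  q_7=3·1427+411=4692
(x₁, y₁) = (62423, 4692);  62423² − 177·4692² = 1 ✓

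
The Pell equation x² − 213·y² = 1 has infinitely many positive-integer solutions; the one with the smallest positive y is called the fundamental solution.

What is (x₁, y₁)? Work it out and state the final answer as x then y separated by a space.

194399 13320

√213 → a₀=14, period (1,1,2,6,1,8,1,6,2,1,1,28); ℓ=12 even so k=11
i=0: a=14 ⇒ p=14, q=1
i=1: a=1 ⇒ p=15, q=1
i=2: a=1 ⇒ p=29, q=2
i=3: a=2 ⇒ p=73, q=5
i=4: a=6 ⇒ p=467, q=32
…
i=6: a=8 ⇒ p=4787, q=328
i=7: a=1 ⇒ p=5327, q=365
i=8: a=6 ⇒ p=36749, q=2518
i=9: a=2 ⇒ p=78825, q=5401
i=10: a=1 ⇒ p=115574, q=7919
i=11: a=1 ⇒ p=194399, q=13320
→ (194399, 13320).  Check: 194399²=37790971201, 213·13320²=37790971200, difference 1.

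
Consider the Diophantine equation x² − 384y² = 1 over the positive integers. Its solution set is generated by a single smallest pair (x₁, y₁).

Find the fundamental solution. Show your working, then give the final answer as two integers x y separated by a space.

[19; 1,1,2,9,2,1,1,38] for √384; ℓ=8 ⇒ convergent index 7
step 0: (19, 1)  from 19·(1,0) + (0,1)
…
step 4: (921, 47)  from 9·(98,5) + (39,2)
…
step 6: (2861, 146)  from 1·(1940,99) + (921,47)
step 7: (4801, 245)  from 1·(2861,146) + (1940,99)
(x₁, y₁) = (4801, 245);  4801² − 384·245² = 1 ✓

4801 245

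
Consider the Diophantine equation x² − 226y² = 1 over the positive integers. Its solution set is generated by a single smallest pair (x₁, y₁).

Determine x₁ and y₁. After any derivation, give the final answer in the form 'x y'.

√226 = [15; 30, …], period ℓ=1 (odd) → k=1
step 0: (15, 1)  from 15·(1,0) + (0,1)
step 1: (451, 30)  from 30·(15,1) + (1,0)
(x₁, y₁) = (451, 30);  451² − 226·30² = 1 ✓

451 30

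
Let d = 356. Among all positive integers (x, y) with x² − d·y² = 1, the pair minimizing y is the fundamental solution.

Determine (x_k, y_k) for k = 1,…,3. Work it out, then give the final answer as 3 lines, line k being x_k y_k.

√356 = [18; 1,6,1,1,2,…,6,1,36, …], period ℓ=14 (even) → k=13
k=0  a_k=18  p_k/q_k = 18/1
k=1  a_k=1  p_k/q_k = 19/1
k=2  a_k=6  p_k/q_k = 132/7
k=3  a_k=1  p_k/q_k = 151/8
k=4  a_k=1  p_k/q_k = 283/15
k=5  a_k=2  p_k/q_k = 717/38
k=6  a_k=1  p_k/q_k = 1000/53
k=7  a_k=8  p_k/q_k = 8717/462
k=8  a_k=1  p_k/q_k = 9717/515
k=9  a_k=2  p_k/q_k = 28151/1492
k=10  a_k=1  p_k/q_k = 37868/2007
k=11  a_k=1  p_k/q_k = 66019/3499
k=12  a_k=6  p_k/q_k = 433982/23001
k=13  a_k=1  p_k/q_k = 500001/26500
→ (500001, 26500).  Check: 500001²=250001000001, 356·26500²=250001000000, difference 1.
(500001+26500√356)^2 = 500002000001 + 26500053000√356
(500001+26500√356)^3 = 500003000004500001 + 26500106000079500√356

500001 26500
500002000001 26500053000
500003000004500001 26500106000079500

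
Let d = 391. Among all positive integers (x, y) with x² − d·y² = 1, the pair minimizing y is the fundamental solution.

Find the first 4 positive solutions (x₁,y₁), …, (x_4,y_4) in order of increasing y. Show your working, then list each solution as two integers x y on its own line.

[19; 1,3,2,2,1,…,3,1,38] for √391; ℓ=16 ⇒ convergent index 15
i=0: a=19 ⇒ p=19, q=1
…
i=2: a=3 ⇒ p=79, q=4
…
i=4: a=2 ⇒ p=435, q=22
i=5: a=1 ⇒ p=613, q=31
i=6: a=1 ⇒ p=1048, q=53
…
i=8: a=19 ⇒ p=52519, q=2656
…
i=11: a=1 ⇒ p=268013, q=13554
…
i=13: a=2 ⇒ p=1660597, q=83980
i=14: a=3 ⇒ p=5678083, q=287153
i=15: a=1 ⇒ p=7338680, q=371133
→ (7338680, 371133).  Check: 7338680²=53856224142400, 391·371133²=53856224142399, difference 1.
k=2:  x_2 = 7338680·7338680+391·371133·371133 = 107712448284799,  y_2 = 7338680·371133+371133·7338680 = 5447252648880
k=3:  x_3 = 7338680·107712448284799+391·371133·5447252648880 = 1580934379957370111960,  y_3 = 7338680·5447252648880+371133·107712448284799 = 79951288138564985667
k=4:  x_4 = 7338680·1580934379957370111960+391·371133·79951288138564985667 = 23203943031010998074028940801,  y_4 = 7338680·79951288138564985667+371133·1580934379957370111960 = 1173473838473442730776750240

7338680 371133
107712448284799 5447252648880
1580934379957370111960 79951288138564985667
23203943031010998074028940801 1173473838473442730776750240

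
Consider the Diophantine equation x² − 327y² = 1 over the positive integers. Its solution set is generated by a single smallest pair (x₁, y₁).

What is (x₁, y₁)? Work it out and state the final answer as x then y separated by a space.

217 12

√327 = [18; 12,36, …], period ℓ=2 (even) → k=1
k=0  a_k=18  p_k/q_k = 18/1
k=1  a_k=12  p_k/q_k = 217/12
(x₁, y₁) = (217, 12);  217² − 327·12² = 1 ✓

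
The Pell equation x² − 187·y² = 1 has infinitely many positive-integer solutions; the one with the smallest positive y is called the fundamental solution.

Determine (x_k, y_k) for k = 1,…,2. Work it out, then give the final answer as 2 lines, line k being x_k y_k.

d=187: √d = [13; 1,2,13,2,1,26] (ℓ=6, even), read p_5/q_5
a_0=13:  p_0=13·1+0=13,  q_0=13·0+1=1
…
a_4=2:  p_4=2·547+41=1135,  q_4=2·40+3=83
a_5=1:  p_5=1·1135+547=1682,  q_5=1·83+40=123
→ (1682, 123).  Check: 1682²=2829124, 187·123²=2829123, difference 1.
(1682+123√187)^2 = 5658247 + 413772√187

1682 123
5658247 413772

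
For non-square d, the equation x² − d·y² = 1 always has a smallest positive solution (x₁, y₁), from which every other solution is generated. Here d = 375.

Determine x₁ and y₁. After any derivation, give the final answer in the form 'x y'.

[19; 2,1,2,1,5,1,2,1,2,38] for √375; ℓ=10 ⇒ convergent index 9
i=0: a=19 ⇒ p=19, q=1
i=1: a=2 ⇒ p=39, q=2
i=2: a=1 ⇒ p=58, q=3
i=3: a=2 ⇒ p=155, q=8
i=4: a=1 ⇒ p=213, q=11
i=5: a=5 ⇒ p=1220, q=63
i=6: a=1 ⇒ p=1433, q=74
…
i=8: a=1 ⇒ p=5519, q=285
i=9: a=2 ⇒ p=15124, q=781
→ (15124, 781).  Check: 15124²=228735376, 375·781²=228735375, difference 1.

15124 781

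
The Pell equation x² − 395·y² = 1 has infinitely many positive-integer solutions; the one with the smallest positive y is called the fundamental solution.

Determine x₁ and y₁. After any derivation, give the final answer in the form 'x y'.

159 8

d=395: √d = [19; 1,6,1,38] (ℓ=4, even), read p_3/q_3
step 0: (19, 1)  from 19·(1,0) + (0,1)
…
step 2: (139, 7)  from 6·(20,1) + (19,1)
step 3: (159, 8)  from 1·(139,7) + (20,1)
(x₁, y₁) = (159, 8);  159² − 395·8² = 1 ✓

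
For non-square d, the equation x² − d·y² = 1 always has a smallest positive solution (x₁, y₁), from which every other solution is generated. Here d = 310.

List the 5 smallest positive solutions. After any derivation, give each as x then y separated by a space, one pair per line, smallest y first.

848719 48204
1440647881921 81823301352
2445410459391369679 138889981000287972
4150932639366927117300481 235757131569084991314384
7045950797499272621676902497999 400183113896225599505705060220

√310 = [17; 1,1,1,1,5,…,1,1,34, …], period ℓ=16 (even) → k=15
i=0: a=17 ⇒ p=17, q=1
…
i=4: a=1 ⇒ p=88, q=5
…
i=7: a=1 ⇒ p=2060, q=117
…
i=9: a=1 ⇒ p=7747, q=440
…
i=11: a=5 ⇒ p=152387, q=8655
…
i=14: a=1 ⇒ p=515017, q=29251
i=15: a=1 ⇒ p=848719, q=48204
fundamental: x₁=848719, y₁=48204  (since 720323940961 − 310·2323625616 = 1)
(x_2, y_2) = (848719·848719 + 310·48204·48204, 848719·48204 + 48204·848719) = (1440647881921, 81823301352)
(x_3, y_3) = (848719·1440647881921 + 310·48204·81823301352, 848719·81823301352 + 48204·1440647881921) = (2445410459391369679, 138889981000287972)
(x_4, y_4) = (848719·2445410459391369679 + 310·48204·138889981000287972, 848719·138889981000287972 + 48204·2445410459391369679) = (4150932639366927117300481, 235757131569084991314384)
(x_5, y_5) = (848719·4150932639366927117300481 + 310·48204·235757131569084991314384, 848719·235757131569084991314384 + 48204·4150932639366927117300481) = (7045950797499272621676902497999, 400183113896225599505705060220)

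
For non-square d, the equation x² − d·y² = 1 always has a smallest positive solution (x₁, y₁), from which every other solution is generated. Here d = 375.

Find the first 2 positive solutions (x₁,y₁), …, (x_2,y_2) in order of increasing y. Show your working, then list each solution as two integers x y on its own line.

15124 781
457470751 23623688

√375 → a₀=19, period (2,1,2,1,5,1,2,1,2,38); ℓ=10 even so k=9
a_0=19:  p_0=19·1+0=19,  q_0=19·0+1=1
…
a_2=1:  p_2=1·39+19=58,  q_2=1·2+1=3
…
a_8=1:  p_8=1·4086+1433=5519,  q_8=1·211+74=285
a_9=2:  p_9=2·5519+4086=15124,  q_9=2·285+211=781
→ (15124, 781).  Check: 15124²=228735376, 375·781²=228735375, difference 1.
k=2:  x_2 = 15124·15124+375·781·781 = 457470751,  y_2 = 15124·781+781·15124 = 23623688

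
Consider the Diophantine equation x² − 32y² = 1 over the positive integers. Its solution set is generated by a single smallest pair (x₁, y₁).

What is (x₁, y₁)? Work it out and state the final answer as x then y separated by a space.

17 3

[5; 1,1,1,10] for √32; ℓ=4 ⇒ convergent index 3
a_0=5:  p_0=5·1+0=5,  q_0=5·0+1=1
a_1=1:  p_1=1·5+1=6,  q_1=1·1+0=1
a_2=1:  p_2=1·6+5=11,  q_2=1·1+1=2
a_3=1:  p_3=1·11+6=17,  q_3=1·2+1=3
(x₁, y₁) = (17, 3);  17² − 32·3² = 1 ✓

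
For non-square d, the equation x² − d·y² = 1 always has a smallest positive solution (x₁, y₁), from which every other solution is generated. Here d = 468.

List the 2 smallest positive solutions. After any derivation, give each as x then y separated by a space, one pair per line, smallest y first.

[21; 1,1,1,2,1,1,1,42] for √468; ℓ=8 ⇒ convergent index 7
i=0: a=21 ⇒ p=21, q=1
…
i=4: a=2 ⇒ p=173, q=8
i=5: a=1 ⇒ p=238, q=11
i=6: a=1 ⇒ p=411, q=19
i=7: a=1 ⇒ p=649, q=30
fundamental: x₁=649, y₁=30  (since 421201 − 468·900 = 1)
n=2: (649,30)∘(649,30) = (649·649+468·30·30, 649·30+30·649) = (842401,38940)

649 30
842401 38940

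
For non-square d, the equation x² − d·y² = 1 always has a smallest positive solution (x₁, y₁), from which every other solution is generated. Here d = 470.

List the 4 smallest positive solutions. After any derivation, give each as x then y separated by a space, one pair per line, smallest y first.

[21; 1,2,8,2,1,42] for √470; ℓ=6 ⇒ convergent index 5
k=0  a_k=21  p_k/q_k = 21/1
k=1  a_k=1  p_k/q_k = 22/1
…
k=4  a_k=2  p_k/q_k = 1149/53
k=5  a_k=1  p_k/q_k = 1691/78
→ (1691, 78).  Check: 1691²=2859481, 470·78²=2859480, difference 1.
k=2:  x_2 = 1691·1691+470·78·78 = 5718961,  y_2 = 1691·78+78·1691 = 263796
k=3:  x_3 = 1691·5718961+470·78·263796 = 19341524411,  y_3 = 1691·263796+78·5718961 = 892157994
k=4:  x_4 = 1691·19341524411+470·78·892157994 = 65413029839041,  y_4 = 1691·892157994+78·19341524411 = 3017278071912

1691 78
5718961 263796
19341524411 892157994
65413029839041 3017278071912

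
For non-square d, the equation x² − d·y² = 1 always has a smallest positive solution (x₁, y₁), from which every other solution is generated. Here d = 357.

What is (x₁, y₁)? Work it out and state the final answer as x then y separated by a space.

3401 180

d=357: √d = [18; 1,8,2,8,1,36] (ℓ=6, even), read p_5/q_5
k=0  a_k=18  p_k/q_k = 18/1
…
k=2  a_k=8  p_k/q_k = 170/9
k=3  a_k=2  p_k/q_k = 359/19
k=4  a_k=8  p_k/q_k = 3042/161
k=5  a_k=1  p_k/q_k = 3401/180
→ (3401, 180).  Check: 3401²=11566801, 357·180²=11566800, difference 1.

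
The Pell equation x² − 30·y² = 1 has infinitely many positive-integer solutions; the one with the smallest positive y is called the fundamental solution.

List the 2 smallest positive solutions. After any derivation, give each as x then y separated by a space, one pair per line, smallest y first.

d=30: √d = [5; 2,10] (ℓ=2, even), read p_1/q_1
i=0: a=5 ⇒ p=5, q=1
i=1: a=2 ⇒ p=11, q=2
(x₁, y₁) = (11, 2);  11² − 30·2² = 1 ✓
(11+2√30)^2 = 241 + 44√30

11 2
241 44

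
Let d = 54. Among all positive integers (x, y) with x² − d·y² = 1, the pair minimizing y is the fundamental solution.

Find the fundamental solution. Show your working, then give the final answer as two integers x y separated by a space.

[7; 2,1,6,1,2,14] for √54; ℓ=6 ⇒ convergent index 5
a_0=7:  p_0=7·1+0=7,  q_0=7·0+1=1
…
a_2=1:  p_2=1·15+7=22,  q_2=1·2+1=3
a_3=6:  p_3=6·22+15=147,  q_3=6·3+2=20
a_4=1:  p_4=1·147+22=169,  q_4=1·20+3=23
a_5=2:  p_5=2·169+147=485,  q_5=2·23+20=66
→ (485, 66).  Check: 485²=235225, 54·66²=235224, difference 1.

485 66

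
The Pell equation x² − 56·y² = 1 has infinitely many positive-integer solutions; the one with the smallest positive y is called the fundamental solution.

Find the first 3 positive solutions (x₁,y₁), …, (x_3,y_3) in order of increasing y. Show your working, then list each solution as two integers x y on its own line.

[7; 2,14] for √56; ℓ=2 ⇒ convergent index 1
k=0  a_k=7  p_k/q_k = 7/1
k=1  a_k=2  p_k/q_k = 15/2
→ (15, 2).  Check: 15²=225, 56·2²=224, difference 1.
k=2:  x_2 = 15·15+56·2·2 = 449,  y_2 = 15·2+2·15 = 60
k=3:  x_3 = 15·449+56·2·60 = 13455,  y_3 = 15·60+2·449 = 1798

15 2
449 60
13455 1798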